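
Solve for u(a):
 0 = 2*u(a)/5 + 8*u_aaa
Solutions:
 u(a) = C3*exp(-50^(1/3)*a/10) + (C1*sin(sqrt(3)*50^(1/3)*a/20) + C2*cos(sqrt(3)*50^(1/3)*a/20))*exp(50^(1/3)*a/20)


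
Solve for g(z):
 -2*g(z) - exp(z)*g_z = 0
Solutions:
 g(z) = C1*exp(2*exp(-z))


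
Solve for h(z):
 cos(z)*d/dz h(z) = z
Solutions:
 h(z) = C1 + Integral(z/cos(z), z)


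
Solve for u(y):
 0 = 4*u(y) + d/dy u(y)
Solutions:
 u(y) = C1*exp(-4*y)


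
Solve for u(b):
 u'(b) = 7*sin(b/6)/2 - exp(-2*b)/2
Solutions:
 u(b) = C1 - 21*cos(b/6) + exp(-2*b)/4


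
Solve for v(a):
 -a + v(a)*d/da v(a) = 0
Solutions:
 v(a) = -sqrt(C1 + a^2)
 v(a) = sqrt(C1 + a^2)


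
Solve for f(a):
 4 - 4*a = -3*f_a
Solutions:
 f(a) = C1 + 2*a^2/3 - 4*a/3


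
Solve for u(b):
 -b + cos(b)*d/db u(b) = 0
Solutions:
 u(b) = C1 + Integral(b/cos(b), b)


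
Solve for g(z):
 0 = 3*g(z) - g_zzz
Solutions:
 g(z) = C3*exp(3^(1/3)*z) + (C1*sin(3^(5/6)*z/2) + C2*cos(3^(5/6)*z/2))*exp(-3^(1/3)*z/2)


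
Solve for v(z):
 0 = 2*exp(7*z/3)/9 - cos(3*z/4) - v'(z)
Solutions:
 v(z) = C1 + 2*exp(7*z/3)/21 - 4*sin(3*z/4)/3


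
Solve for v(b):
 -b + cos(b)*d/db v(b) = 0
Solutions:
 v(b) = C1 + Integral(b/cos(b), b)


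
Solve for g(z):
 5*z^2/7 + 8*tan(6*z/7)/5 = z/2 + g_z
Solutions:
 g(z) = C1 + 5*z^3/21 - z^2/4 - 28*log(cos(6*z/7))/15


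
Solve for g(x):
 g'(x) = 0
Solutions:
 g(x) = C1


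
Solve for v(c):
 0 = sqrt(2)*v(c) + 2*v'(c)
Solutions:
 v(c) = C1*exp(-sqrt(2)*c/2)


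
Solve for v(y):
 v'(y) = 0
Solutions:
 v(y) = C1


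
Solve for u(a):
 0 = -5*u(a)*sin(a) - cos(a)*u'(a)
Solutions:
 u(a) = C1*cos(a)^5


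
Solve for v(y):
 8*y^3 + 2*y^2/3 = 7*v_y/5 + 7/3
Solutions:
 v(y) = C1 + 10*y^4/7 + 10*y^3/63 - 5*y/3


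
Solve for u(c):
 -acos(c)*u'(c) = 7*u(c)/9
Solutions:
 u(c) = C1*exp(-7*Integral(1/acos(c), c)/9)


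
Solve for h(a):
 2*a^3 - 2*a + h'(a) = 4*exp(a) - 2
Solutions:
 h(a) = C1 - a^4/2 + a^2 - 2*a + 4*exp(a)


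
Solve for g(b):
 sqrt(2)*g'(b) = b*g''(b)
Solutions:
 g(b) = C1 + C2*b^(1 + sqrt(2))


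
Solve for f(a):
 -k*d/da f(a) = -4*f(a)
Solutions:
 f(a) = C1*exp(4*a/k)


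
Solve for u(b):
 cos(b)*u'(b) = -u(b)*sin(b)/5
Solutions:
 u(b) = C1*cos(b)^(1/5)


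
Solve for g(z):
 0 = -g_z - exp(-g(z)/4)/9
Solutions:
 g(z) = 4*log(C1 - z/36)


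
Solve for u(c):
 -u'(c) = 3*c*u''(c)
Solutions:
 u(c) = C1 + C2*c^(2/3)


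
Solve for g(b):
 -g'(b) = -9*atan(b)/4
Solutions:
 g(b) = C1 + 9*b*atan(b)/4 - 9*log(b^2 + 1)/8


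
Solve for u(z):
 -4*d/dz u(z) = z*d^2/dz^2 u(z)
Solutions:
 u(z) = C1 + C2/z^3


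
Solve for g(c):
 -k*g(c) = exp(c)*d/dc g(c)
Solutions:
 g(c) = C1*exp(k*exp(-c))


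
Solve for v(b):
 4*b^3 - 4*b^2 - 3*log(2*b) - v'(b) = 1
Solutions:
 v(b) = C1 + b^4 - 4*b^3/3 - 3*b*log(b) - b*log(8) + 2*b


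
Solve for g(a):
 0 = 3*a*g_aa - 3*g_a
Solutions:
 g(a) = C1 + C2*a^2


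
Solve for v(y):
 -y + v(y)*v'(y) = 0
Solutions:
 v(y) = -sqrt(C1 + y^2)
 v(y) = sqrt(C1 + y^2)


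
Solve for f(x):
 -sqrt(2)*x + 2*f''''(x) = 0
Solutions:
 f(x) = C1 + C2*x + C3*x^2 + C4*x^3 + sqrt(2)*x^5/240


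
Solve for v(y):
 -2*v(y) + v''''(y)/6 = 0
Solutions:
 v(y) = C1*exp(-sqrt(2)*3^(1/4)*y) + C2*exp(sqrt(2)*3^(1/4)*y) + C3*sin(sqrt(2)*3^(1/4)*y) + C4*cos(sqrt(2)*3^(1/4)*y)


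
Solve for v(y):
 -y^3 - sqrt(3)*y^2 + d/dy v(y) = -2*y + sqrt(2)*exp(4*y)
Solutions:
 v(y) = C1 + y^4/4 + sqrt(3)*y^3/3 - y^2 + sqrt(2)*exp(4*y)/4


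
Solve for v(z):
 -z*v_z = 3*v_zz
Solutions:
 v(z) = C1 + C2*erf(sqrt(6)*z/6)


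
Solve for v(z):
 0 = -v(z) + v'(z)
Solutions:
 v(z) = C1*exp(z)


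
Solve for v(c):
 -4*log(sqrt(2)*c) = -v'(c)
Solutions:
 v(c) = C1 + 4*c*log(c) - 4*c + c*log(4)


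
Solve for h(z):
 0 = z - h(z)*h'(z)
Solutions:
 h(z) = -sqrt(C1 + z^2)
 h(z) = sqrt(C1 + z^2)


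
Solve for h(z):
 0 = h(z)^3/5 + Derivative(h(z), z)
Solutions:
 h(z) = -sqrt(10)*sqrt(-1/(C1 - z))/2
 h(z) = sqrt(10)*sqrt(-1/(C1 - z))/2


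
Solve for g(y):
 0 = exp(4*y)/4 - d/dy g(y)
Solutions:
 g(y) = C1 + exp(4*y)/16


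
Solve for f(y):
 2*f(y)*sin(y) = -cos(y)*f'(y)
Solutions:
 f(y) = C1*cos(y)^2


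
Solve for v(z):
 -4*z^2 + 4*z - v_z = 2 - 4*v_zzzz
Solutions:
 v(z) = C1 + C4*exp(2^(1/3)*z/2) - 4*z^3/3 + 2*z^2 - 2*z + (C2*sin(2^(1/3)*sqrt(3)*z/4) + C3*cos(2^(1/3)*sqrt(3)*z/4))*exp(-2^(1/3)*z/4)


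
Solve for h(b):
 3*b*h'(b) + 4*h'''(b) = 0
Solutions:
 h(b) = C1 + Integral(C2*airyai(-6^(1/3)*b/2) + C3*airybi(-6^(1/3)*b/2), b)


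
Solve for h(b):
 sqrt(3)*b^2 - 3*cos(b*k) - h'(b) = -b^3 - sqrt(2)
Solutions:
 h(b) = C1 + b^4/4 + sqrt(3)*b^3/3 + sqrt(2)*b - 3*sin(b*k)/k


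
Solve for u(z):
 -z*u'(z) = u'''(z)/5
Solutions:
 u(z) = C1 + Integral(C2*airyai(-5^(1/3)*z) + C3*airybi(-5^(1/3)*z), z)


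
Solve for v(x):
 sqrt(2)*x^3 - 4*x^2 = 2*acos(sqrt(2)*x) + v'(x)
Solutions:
 v(x) = C1 + sqrt(2)*x^4/4 - 4*x^3/3 - 2*x*acos(sqrt(2)*x) + sqrt(2)*sqrt(1 - 2*x^2)


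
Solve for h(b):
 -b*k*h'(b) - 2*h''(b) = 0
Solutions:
 h(b) = Piecewise((-sqrt(pi)*C1*erf(b*sqrt(k)/2)/sqrt(k) - C2, (k > 0) | (k < 0)), (-C1*b - C2, True))


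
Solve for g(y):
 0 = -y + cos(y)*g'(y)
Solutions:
 g(y) = C1 + Integral(y/cos(y), y)


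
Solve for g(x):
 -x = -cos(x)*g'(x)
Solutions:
 g(x) = C1 + Integral(x/cos(x), x)


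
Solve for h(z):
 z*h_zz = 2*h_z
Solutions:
 h(z) = C1 + C2*z^3


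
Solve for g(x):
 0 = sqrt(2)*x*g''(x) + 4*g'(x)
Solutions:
 g(x) = C1 + C2*x^(1 - 2*sqrt(2))


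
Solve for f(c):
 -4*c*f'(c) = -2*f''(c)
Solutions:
 f(c) = C1 + C2*erfi(c)


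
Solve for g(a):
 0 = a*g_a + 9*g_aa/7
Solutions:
 g(a) = C1 + C2*erf(sqrt(14)*a/6)


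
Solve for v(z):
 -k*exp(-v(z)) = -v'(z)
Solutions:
 v(z) = log(C1 + k*z)


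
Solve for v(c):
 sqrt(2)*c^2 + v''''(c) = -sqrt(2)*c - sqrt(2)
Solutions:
 v(c) = C1 + C2*c + C3*c^2 + C4*c^3 - sqrt(2)*c^6/360 - sqrt(2)*c^5/120 - sqrt(2)*c^4/24


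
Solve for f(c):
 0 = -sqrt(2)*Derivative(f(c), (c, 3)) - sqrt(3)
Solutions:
 f(c) = C1 + C2*c + C3*c^2 - sqrt(6)*c^3/12


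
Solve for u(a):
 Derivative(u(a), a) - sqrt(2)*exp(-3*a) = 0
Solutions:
 u(a) = C1 - sqrt(2)*exp(-3*a)/3


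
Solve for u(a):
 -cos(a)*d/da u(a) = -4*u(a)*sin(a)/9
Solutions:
 u(a) = C1/cos(a)^(4/9)


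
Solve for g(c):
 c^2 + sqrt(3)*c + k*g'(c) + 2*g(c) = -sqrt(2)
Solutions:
 g(c) = C1*exp(-2*c/k) - c^2/2 + c*k/2 - sqrt(3)*c/2 - k^2/4 + sqrt(3)*k/4 - sqrt(2)/2


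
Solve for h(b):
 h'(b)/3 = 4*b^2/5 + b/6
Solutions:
 h(b) = C1 + 4*b^3/5 + b^2/4


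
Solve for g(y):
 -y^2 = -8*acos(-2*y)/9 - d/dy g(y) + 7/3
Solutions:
 g(y) = C1 + y^3/3 - 8*y*acos(-2*y)/9 + 7*y/3 - 4*sqrt(1 - 4*y^2)/9


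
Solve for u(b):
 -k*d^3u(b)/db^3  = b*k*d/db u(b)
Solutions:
 u(b) = C1 + Integral(C2*airyai(-b) + C3*airybi(-b), b)


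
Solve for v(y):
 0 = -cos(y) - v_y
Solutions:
 v(y) = C1 - sin(y)


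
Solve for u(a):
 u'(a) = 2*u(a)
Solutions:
 u(a) = C1*exp(2*a)


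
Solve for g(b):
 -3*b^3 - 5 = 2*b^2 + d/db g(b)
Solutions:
 g(b) = C1 - 3*b^4/4 - 2*b^3/3 - 5*b


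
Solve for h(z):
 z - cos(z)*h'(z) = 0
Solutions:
 h(z) = C1 + Integral(z/cos(z), z)


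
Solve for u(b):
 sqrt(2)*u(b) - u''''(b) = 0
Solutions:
 u(b) = C1*exp(-2^(1/8)*b) + C2*exp(2^(1/8)*b) + C3*sin(2^(1/8)*b) + C4*cos(2^(1/8)*b)


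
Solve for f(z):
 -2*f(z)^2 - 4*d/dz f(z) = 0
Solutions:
 f(z) = 2/(C1 + z)


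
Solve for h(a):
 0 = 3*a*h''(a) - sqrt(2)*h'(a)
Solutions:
 h(a) = C1 + C2*a^(sqrt(2)/3 + 1)


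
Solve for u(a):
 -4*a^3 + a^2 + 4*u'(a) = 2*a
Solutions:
 u(a) = C1 + a^4/4 - a^3/12 + a^2/4


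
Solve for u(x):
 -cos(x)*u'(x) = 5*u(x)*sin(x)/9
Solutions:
 u(x) = C1*cos(x)^(5/9)


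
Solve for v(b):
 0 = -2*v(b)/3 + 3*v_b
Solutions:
 v(b) = C1*exp(2*b/9)


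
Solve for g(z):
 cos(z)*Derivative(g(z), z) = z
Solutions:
 g(z) = C1 + Integral(z/cos(z), z)


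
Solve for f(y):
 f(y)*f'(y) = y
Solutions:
 f(y) = -sqrt(C1 + y^2)
 f(y) = sqrt(C1 + y^2)


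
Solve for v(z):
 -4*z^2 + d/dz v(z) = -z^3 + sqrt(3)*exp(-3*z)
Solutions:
 v(z) = C1 - z^4/4 + 4*z^3/3 - sqrt(3)*exp(-3*z)/3


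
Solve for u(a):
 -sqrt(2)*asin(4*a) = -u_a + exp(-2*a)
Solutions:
 u(a) = C1 + sqrt(2)*a*asin(4*a) + sqrt(2)*sqrt(1 - 16*a^2)/4 - exp(-2*a)/2


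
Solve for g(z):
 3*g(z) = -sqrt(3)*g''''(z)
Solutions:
 g(z) = (C1*sin(sqrt(2)*3^(1/8)*z/2) + C2*cos(sqrt(2)*3^(1/8)*z/2))*exp(-sqrt(2)*3^(1/8)*z/2) + (C3*sin(sqrt(2)*3^(1/8)*z/2) + C4*cos(sqrt(2)*3^(1/8)*z/2))*exp(sqrt(2)*3^(1/8)*z/2)


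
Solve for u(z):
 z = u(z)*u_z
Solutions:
 u(z) = -sqrt(C1 + z^2)
 u(z) = sqrt(C1 + z^2)


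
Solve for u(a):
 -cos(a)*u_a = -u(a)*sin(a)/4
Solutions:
 u(a) = C1/cos(a)^(1/4)


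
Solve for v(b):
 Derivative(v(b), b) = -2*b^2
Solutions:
 v(b) = C1 - 2*b^3/3


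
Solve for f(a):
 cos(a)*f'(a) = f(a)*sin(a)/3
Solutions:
 f(a) = C1/cos(a)^(1/3)


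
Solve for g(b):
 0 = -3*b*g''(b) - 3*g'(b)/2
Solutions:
 g(b) = C1 + C2*sqrt(b)


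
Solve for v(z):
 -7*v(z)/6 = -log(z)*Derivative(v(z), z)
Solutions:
 v(z) = C1*exp(7*li(z)/6)


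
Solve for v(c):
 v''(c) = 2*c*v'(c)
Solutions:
 v(c) = C1 + C2*erfi(c)


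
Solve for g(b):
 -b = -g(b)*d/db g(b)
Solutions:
 g(b) = -sqrt(C1 + b^2)
 g(b) = sqrt(C1 + b^2)


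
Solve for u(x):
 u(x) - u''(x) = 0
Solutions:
 u(x) = C1*exp(-x) + C2*exp(x)


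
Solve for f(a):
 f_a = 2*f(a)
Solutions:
 f(a) = C1*exp(2*a)


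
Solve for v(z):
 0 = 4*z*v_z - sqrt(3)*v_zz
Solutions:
 v(z) = C1 + C2*erfi(sqrt(2)*3^(3/4)*z/3)


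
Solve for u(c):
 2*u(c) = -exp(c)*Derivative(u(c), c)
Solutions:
 u(c) = C1*exp(2*exp(-c))


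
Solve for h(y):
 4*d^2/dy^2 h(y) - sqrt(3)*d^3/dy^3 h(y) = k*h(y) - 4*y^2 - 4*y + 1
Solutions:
 h(y) = C1*exp(y*(2^(2/3)*sqrt(3)*(81*k + sqrt((81*k - 128)^2 - 16384) - 128)^(1/3) - 3*2^(2/3)*I*(81*k + sqrt((81*k - 128)^2 - 16384) - 128)^(1/3) + 16*sqrt(3) - 384*2^(1/3)/((-sqrt(3) + 3*I)*(81*k + sqrt((81*k - 128)^2 - 16384) - 128)^(1/3)))/36) + C2*exp(y*(2^(2/3)*sqrt(3)*(81*k + sqrt((81*k - 128)^2 - 16384) - 128)^(1/3) + 3*2^(2/3)*I*(81*k + sqrt((81*k - 128)^2 - 16384) - 128)^(1/3) + 16*sqrt(3) + 384*2^(1/3)/((sqrt(3) + 3*I)*(81*k + sqrt((81*k - 128)^2 - 16384) - 128)^(1/3)))/36) + C3*exp(sqrt(3)*y*(-2^(2/3)*(81*k + sqrt((81*k - 128)^2 - 16384) - 128)^(1/3) + 8 - 32*2^(1/3)/(81*k + sqrt((81*k - 128)^2 - 16384) - 128)^(1/3))/18) + 4*y^2/k + 4*y/k - 1/k + 32/k^2


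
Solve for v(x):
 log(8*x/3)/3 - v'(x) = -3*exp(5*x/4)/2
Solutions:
 v(x) = C1 + x*log(x)/3 + x*(-log(3)/3 - 1/3 + log(2)) + 6*exp(5*x/4)/5


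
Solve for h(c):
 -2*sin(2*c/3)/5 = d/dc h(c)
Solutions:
 h(c) = C1 + 3*cos(2*c/3)/5


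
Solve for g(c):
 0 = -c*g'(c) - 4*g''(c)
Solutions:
 g(c) = C1 + C2*erf(sqrt(2)*c/4)


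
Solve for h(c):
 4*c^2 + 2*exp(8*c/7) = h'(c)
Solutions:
 h(c) = C1 + 4*c^3/3 + 7*exp(8*c/7)/4


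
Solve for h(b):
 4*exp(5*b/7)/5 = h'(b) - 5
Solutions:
 h(b) = C1 + 5*b + 28*exp(5*b/7)/25


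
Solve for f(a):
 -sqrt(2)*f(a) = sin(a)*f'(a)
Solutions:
 f(a) = C1*(cos(a) + 1)^(sqrt(2)/2)/(cos(a) - 1)^(sqrt(2)/2)


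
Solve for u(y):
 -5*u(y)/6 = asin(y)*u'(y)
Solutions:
 u(y) = C1*exp(-5*Integral(1/asin(y), y)/6)


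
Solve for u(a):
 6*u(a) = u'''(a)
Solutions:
 u(a) = C3*exp(6^(1/3)*a) + (C1*sin(2^(1/3)*3^(5/6)*a/2) + C2*cos(2^(1/3)*3^(5/6)*a/2))*exp(-6^(1/3)*a/2)


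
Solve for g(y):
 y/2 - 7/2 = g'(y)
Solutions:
 g(y) = C1 + y^2/4 - 7*y/2


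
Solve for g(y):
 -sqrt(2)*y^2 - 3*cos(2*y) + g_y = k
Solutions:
 g(y) = C1 + k*y + sqrt(2)*y^3/3 + 3*sin(2*y)/2


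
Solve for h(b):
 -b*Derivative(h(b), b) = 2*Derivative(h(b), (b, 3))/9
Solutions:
 h(b) = C1 + Integral(C2*airyai(-6^(2/3)*b/2) + C3*airybi(-6^(2/3)*b/2), b)


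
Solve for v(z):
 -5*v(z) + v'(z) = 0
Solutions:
 v(z) = C1*exp(5*z)


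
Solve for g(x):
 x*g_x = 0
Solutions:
 g(x) = C1


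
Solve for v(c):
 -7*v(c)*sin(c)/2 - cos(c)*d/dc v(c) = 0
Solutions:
 v(c) = C1*cos(c)^(7/2)


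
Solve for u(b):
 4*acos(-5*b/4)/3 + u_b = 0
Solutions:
 u(b) = C1 - 4*b*acos(-5*b/4)/3 - 4*sqrt(16 - 25*b^2)/15


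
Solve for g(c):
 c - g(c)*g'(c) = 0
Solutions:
 g(c) = -sqrt(C1 + c^2)
 g(c) = sqrt(C1 + c^2)


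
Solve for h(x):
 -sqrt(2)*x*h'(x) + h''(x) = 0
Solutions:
 h(x) = C1 + C2*erfi(2^(3/4)*x/2)


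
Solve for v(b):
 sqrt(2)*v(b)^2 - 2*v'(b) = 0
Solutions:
 v(b) = -2/(C1 + sqrt(2)*b)


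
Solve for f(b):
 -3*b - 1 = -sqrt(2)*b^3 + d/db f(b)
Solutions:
 f(b) = C1 + sqrt(2)*b^4/4 - 3*b^2/2 - b


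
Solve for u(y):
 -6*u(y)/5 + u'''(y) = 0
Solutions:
 u(y) = C3*exp(5^(2/3)*6^(1/3)*y/5) + (C1*sin(2^(1/3)*3^(5/6)*5^(2/3)*y/10) + C2*cos(2^(1/3)*3^(5/6)*5^(2/3)*y/10))*exp(-5^(2/3)*6^(1/3)*y/10)


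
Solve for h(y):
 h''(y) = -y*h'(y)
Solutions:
 h(y) = C1 + C2*erf(sqrt(2)*y/2)


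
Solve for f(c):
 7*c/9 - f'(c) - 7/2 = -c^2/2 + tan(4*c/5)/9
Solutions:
 f(c) = C1 + c^3/6 + 7*c^2/18 - 7*c/2 + 5*log(cos(4*c/5))/36


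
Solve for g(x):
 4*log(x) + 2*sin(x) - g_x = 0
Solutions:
 g(x) = C1 + 4*x*log(x) - 4*x - 2*cos(x)


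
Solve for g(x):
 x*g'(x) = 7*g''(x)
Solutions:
 g(x) = C1 + C2*erfi(sqrt(14)*x/14)


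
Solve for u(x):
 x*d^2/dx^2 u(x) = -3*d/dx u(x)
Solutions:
 u(x) = C1 + C2/x^2


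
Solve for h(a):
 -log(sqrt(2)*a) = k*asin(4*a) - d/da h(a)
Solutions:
 h(a) = C1 + a*log(a) - a + a*log(2)/2 + k*(a*asin(4*a) + sqrt(1 - 16*a^2)/4)


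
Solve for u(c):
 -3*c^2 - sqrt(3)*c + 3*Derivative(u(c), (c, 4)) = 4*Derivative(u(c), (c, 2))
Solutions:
 u(c) = C1 + C2*c + C3*exp(-2*sqrt(3)*c/3) + C4*exp(2*sqrt(3)*c/3) - c^4/16 - sqrt(3)*c^3/24 - 9*c^2/16


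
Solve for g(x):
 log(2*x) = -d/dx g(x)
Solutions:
 g(x) = C1 - x*log(x) - x*log(2) + x


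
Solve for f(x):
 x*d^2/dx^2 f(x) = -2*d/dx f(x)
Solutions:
 f(x) = C1 + C2/x


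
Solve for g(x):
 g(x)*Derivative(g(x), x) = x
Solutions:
 g(x) = -sqrt(C1 + x^2)
 g(x) = sqrt(C1 + x^2)


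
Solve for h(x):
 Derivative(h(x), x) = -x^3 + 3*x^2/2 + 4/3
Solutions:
 h(x) = C1 - x^4/4 + x^3/2 + 4*x/3


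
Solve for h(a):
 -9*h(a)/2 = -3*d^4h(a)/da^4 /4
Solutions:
 h(a) = C1*exp(-6^(1/4)*a) + C2*exp(6^(1/4)*a) + C3*sin(6^(1/4)*a) + C4*cos(6^(1/4)*a)


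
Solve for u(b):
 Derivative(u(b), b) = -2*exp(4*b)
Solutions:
 u(b) = C1 - exp(4*b)/2


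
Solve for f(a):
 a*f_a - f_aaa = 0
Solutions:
 f(a) = C1 + Integral(C2*airyai(a) + C3*airybi(a), a)


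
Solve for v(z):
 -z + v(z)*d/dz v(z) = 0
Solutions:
 v(z) = -sqrt(C1 + z^2)
 v(z) = sqrt(C1 + z^2)


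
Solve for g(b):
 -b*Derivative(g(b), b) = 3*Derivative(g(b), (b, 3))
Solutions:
 g(b) = C1 + Integral(C2*airyai(-3^(2/3)*b/3) + C3*airybi(-3^(2/3)*b/3), b)


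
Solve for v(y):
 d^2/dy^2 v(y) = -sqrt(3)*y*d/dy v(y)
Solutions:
 v(y) = C1 + C2*erf(sqrt(2)*3^(1/4)*y/2)


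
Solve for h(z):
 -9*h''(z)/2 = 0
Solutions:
 h(z) = C1 + C2*z


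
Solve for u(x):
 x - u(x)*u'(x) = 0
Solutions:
 u(x) = -sqrt(C1 + x^2)
 u(x) = sqrt(C1 + x^2)


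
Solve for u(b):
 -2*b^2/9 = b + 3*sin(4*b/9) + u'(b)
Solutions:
 u(b) = C1 - 2*b^3/27 - b^2/2 + 27*cos(4*b/9)/4


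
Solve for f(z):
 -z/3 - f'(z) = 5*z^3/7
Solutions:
 f(z) = C1 - 5*z^4/28 - z^2/6


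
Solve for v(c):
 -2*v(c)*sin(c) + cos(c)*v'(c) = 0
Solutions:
 v(c) = C1/cos(c)^2


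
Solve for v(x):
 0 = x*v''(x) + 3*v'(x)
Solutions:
 v(x) = C1 + C2/x^2


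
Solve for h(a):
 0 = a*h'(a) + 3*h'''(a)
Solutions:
 h(a) = C1 + Integral(C2*airyai(-3^(2/3)*a/3) + C3*airybi(-3^(2/3)*a/3), a)


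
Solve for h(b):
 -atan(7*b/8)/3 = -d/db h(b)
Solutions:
 h(b) = C1 + b*atan(7*b/8)/3 - 4*log(49*b^2 + 64)/21


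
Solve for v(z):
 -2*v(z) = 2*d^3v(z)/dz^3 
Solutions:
 v(z) = C3*exp(-z) + (C1*sin(sqrt(3)*z/2) + C2*cos(sqrt(3)*z/2))*exp(z/2)


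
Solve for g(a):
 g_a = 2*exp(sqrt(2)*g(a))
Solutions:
 g(a) = sqrt(2)*(2*log(-1/(C1 + 2*a)) - log(2))/4


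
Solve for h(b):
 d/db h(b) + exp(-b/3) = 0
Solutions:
 h(b) = C1 + 3*exp(-b/3)


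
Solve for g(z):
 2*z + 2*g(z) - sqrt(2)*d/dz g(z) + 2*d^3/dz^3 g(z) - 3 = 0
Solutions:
 g(z) = C1*exp(3^(1/3)*z*(2^(5/6)*3^(1/3)/(sqrt(3)*sqrt(27 - sqrt(2)) + 9)^(1/3) + 2^(2/3)*(sqrt(3)*sqrt(27 - sqrt(2)) + 9)^(1/3))/12)*sin(3^(1/6)*z*(-3*2^(5/6)/(sqrt(3)*sqrt(27 - sqrt(2)) + 9)^(1/3) + 6^(2/3)*(sqrt(3)*sqrt(27 - sqrt(2)) + 9)^(1/3))/12) + C2*exp(3^(1/3)*z*(2^(5/6)*3^(1/3)/(sqrt(3)*sqrt(27 - sqrt(2)) + 9)^(1/3) + 2^(2/3)*(sqrt(3)*sqrt(27 - sqrt(2)) + 9)^(1/3))/12)*cos(3^(1/6)*z*(-3*2^(5/6)/(sqrt(3)*sqrt(27 - sqrt(2)) + 9)^(1/3) + 6^(2/3)*(sqrt(3)*sqrt(27 - sqrt(2)) + 9)^(1/3))/12) + C3*exp(-3^(1/3)*z*(2^(5/6)*3^(1/3)/(sqrt(3)*sqrt(27 - sqrt(2)) + 9)^(1/3) + 2^(2/3)*(sqrt(3)*sqrt(27 - sqrt(2)) + 9)^(1/3))/6) - z - sqrt(2)/2 + 3/2


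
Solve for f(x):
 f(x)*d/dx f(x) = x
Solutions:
 f(x) = -sqrt(C1 + x^2)
 f(x) = sqrt(C1 + x^2)


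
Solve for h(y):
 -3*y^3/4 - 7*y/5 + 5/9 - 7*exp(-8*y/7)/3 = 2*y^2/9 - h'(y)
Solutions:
 h(y) = C1 + 3*y^4/16 + 2*y^3/27 + 7*y^2/10 - 5*y/9 - 49*exp(-8*y/7)/24


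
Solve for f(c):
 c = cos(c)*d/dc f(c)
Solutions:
 f(c) = C1 + Integral(c/cos(c), c)


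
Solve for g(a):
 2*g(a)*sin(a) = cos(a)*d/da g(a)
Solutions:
 g(a) = C1/cos(a)^2


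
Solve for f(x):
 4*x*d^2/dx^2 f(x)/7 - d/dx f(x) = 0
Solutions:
 f(x) = C1 + C2*x^(11/4)


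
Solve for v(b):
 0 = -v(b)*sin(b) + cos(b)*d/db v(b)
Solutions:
 v(b) = C1/cos(b)


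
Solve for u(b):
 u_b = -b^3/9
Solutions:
 u(b) = C1 - b^4/36


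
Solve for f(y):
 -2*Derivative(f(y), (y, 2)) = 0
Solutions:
 f(y) = C1 + C2*y


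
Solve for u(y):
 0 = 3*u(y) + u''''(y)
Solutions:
 u(y) = (C1*sin(sqrt(2)*3^(1/4)*y/2) + C2*cos(sqrt(2)*3^(1/4)*y/2))*exp(-sqrt(2)*3^(1/4)*y/2) + (C3*sin(sqrt(2)*3^(1/4)*y/2) + C4*cos(sqrt(2)*3^(1/4)*y/2))*exp(sqrt(2)*3^(1/4)*y/2)


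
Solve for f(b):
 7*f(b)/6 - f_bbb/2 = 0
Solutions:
 f(b) = C3*exp(3^(2/3)*7^(1/3)*b/3) + (C1*sin(3^(1/6)*7^(1/3)*b/2) + C2*cos(3^(1/6)*7^(1/3)*b/2))*exp(-3^(2/3)*7^(1/3)*b/6)


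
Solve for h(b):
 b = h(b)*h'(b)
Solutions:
 h(b) = -sqrt(C1 + b^2)
 h(b) = sqrt(C1 + b^2)


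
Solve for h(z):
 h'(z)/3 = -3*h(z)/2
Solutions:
 h(z) = C1*exp(-9*z/2)


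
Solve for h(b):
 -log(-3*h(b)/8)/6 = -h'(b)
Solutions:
 -6*Integral(1/(log(-_y) - 3*log(2) + log(3)), (_y, h(b))) = C1 - b


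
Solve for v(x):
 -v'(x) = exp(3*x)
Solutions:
 v(x) = C1 - exp(3*x)/3


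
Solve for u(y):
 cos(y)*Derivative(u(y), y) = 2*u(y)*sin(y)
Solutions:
 u(y) = C1/cos(y)^2


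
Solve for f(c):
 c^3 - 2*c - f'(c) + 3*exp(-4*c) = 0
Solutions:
 f(c) = C1 + c^4/4 - c^2 - 3*exp(-4*c)/4


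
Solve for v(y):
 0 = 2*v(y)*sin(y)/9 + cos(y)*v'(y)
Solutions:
 v(y) = C1*cos(y)^(2/9)


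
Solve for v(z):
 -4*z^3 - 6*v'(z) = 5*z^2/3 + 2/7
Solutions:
 v(z) = C1 - z^4/6 - 5*z^3/54 - z/21


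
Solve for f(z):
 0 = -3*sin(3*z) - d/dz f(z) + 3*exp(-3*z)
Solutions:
 f(z) = C1 + cos(3*z) - exp(-3*z)


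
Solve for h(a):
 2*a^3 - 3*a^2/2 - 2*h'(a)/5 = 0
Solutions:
 h(a) = C1 + 5*a^4/4 - 5*a^3/4


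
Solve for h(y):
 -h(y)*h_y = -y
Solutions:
 h(y) = -sqrt(C1 + y^2)
 h(y) = sqrt(C1 + y^2)


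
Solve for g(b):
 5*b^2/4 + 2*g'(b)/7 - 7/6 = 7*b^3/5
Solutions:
 g(b) = C1 + 49*b^4/40 - 35*b^3/24 + 49*b/12


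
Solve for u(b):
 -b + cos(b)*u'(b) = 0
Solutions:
 u(b) = C1 + Integral(b/cos(b), b)


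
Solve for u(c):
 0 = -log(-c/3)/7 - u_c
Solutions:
 u(c) = C1 - c*log(-c)/7 + c*(1 + log(3))/7


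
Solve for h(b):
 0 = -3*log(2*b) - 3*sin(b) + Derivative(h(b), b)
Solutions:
 h(b) = C1 + 3*b*log(b) - 3*b + 3*b*log(2) - 3*cos(b)


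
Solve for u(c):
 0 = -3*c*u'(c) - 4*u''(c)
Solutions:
 u(c) = C1 + C2*erf(sqrt(6)*c/4)


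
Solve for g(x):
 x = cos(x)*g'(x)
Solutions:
 g(x) = C1 + Integral(x/cos(x), x)


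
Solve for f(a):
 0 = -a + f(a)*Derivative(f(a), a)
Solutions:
 f(a) = -sqrt(C1 + a^2)
 f(a) = sqrt(C1 + a^2)


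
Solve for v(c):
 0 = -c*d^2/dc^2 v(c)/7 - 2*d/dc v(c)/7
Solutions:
 v(c) = C1 + C2/c


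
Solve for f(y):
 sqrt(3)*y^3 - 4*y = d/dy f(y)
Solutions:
 f(y) = C1 + sqrt(3)*y^4/4 - 2*y^2


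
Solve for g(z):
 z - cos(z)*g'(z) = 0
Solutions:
 g(z) = C1 + Integral(z/cos(z), z)


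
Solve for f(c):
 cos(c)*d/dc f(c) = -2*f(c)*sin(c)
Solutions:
 f(c) = C1*cos(c)^2


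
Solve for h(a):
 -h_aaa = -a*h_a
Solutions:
 h(a) = C1 + Integral(C2*airyai(a) + C3*airybi(a), a)


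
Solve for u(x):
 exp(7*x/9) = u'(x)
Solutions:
 u(x) = C1 + 9*exp(7*x/9)/7


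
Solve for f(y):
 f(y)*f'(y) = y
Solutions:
 f(y) = -sqrt(C1 + y^2)
 f(y) = sqrt(C1 + y^2)


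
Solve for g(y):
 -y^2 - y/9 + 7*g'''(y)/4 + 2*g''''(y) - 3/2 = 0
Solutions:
 g(y) = C1 + C2*y + C3*y^2 + C4*exp(-7*y/8) + y^5/105 - 137*y^4/2646 + 3515*y^3/9261


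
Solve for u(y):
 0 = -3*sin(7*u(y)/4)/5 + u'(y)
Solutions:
 -3*y/5 + 2*log(cos(7*u(y)/4) - 1)/7 - 2*log(cos(7*u(y)/4) + 1)/7 = C1


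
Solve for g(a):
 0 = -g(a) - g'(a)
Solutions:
 g(a) = C1*exp(-a)


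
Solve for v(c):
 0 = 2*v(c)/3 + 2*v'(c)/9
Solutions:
 v(c) = C1*exp(-3*c)


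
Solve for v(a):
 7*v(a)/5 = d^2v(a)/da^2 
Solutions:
 v(a) = C1*exp(-sqrt(35)*a/5) + C2*exp(sqrt(35)*a/5)


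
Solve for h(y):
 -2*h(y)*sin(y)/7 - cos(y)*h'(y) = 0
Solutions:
 h(y) = C1*cos(y)^(2/7)


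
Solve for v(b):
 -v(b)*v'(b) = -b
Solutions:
 v(b) = -sqrt(C1 + b^2)
 v(b) = sqrt(C1 + b^2)


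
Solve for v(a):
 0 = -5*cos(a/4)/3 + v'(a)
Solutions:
 v(a) = C1 + 20*sin(a/4)/3


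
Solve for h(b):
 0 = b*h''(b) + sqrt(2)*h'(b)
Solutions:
 h(b) = C1 + C2*b^(1 - sqrt(2))


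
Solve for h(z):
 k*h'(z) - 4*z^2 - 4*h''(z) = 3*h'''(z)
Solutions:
 h(z) = C1 + C2*exp(z*(sqrt(3*k + 4) - 2)/3) + C3*exp(-z*(sqrt(3*k + 4) + 2)/3) + 4*z^3/(3*k) + 16*z^2/k^2 + 24*z/k^2 + 128*z/k^3


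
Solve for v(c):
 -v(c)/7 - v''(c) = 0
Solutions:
 v(c) = C1*sin(sqrt(7)*c/7) + C2*cos(sqrt(7)*c/7)


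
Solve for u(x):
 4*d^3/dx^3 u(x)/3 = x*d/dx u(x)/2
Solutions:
 u(x) = C1 + Integral(C2*airyai(3^(1/3)*x/2) + C3*airybi(3^(1/3)*x/2), x)


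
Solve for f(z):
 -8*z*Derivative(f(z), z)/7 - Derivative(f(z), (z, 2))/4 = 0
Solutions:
 f(z) = C1 + C2*erf(4*sqrt(7)*z/7)


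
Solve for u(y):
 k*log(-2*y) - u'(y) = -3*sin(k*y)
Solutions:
 u(y) = C1 + k*y*(log(-y) - 1) + k*y*log(2) + 3*Piecewise((-cos(k*y)/k, Ne(k, 0)), (0, True))


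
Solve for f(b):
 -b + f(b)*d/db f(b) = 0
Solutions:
 f(b) = -sqrt(C1 + b^2)
 f(b) = sqrt(C1 + b^2)


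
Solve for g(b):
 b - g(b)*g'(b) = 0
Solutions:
 g(b) = -sqrt(C1 + b^2)
 g(b) = sqrt(C1 + b^2)


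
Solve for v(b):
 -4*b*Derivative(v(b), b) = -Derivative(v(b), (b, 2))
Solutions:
 v(b) = C1 + C2*erfi(sqrt(2)*b)


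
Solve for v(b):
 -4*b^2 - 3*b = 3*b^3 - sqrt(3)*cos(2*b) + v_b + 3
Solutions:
 v(b) = C1 - 3*b^4/4 - 4*b^3/3 - 3*b^2/2 - 3*b + sqrt(3)*sin(2*b)/2


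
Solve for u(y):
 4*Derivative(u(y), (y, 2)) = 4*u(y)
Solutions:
 u(y) = C1*exp(-y) + C2*exp(y)


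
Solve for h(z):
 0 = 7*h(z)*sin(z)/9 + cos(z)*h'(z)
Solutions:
 h(z) = C1*cos(z)^(7/9)


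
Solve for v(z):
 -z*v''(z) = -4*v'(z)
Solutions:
 v(z) = C1 + C2*z^5


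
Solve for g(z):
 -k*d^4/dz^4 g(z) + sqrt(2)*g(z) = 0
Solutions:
 g(z) = C1*exp(-2^(1/8)*z*(1/k)^(1/4)) + C2*exp(2^(1/8)*z*(1/k)^(1/4)) + C3*exp(-2^(1/8)*I*z*(1/k)^(1/4)) + C4*exp(2^(1/8)*I*z*(1/k)^(1/4))


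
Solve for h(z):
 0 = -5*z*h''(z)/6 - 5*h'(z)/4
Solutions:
 h(z) = C1 + C2/sqrt(z)


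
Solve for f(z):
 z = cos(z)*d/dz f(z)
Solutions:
 f(z) = C1 + Integral(z/cos(z), z)


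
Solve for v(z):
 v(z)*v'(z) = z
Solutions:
 v(z) = -sqrt(C1 + z^2)
 v(z) = sqrt(C1 + z^2)


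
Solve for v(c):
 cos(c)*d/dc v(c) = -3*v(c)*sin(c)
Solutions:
 v(c) = C1*cos(c)^3


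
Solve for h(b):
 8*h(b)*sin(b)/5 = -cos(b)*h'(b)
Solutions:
 h(b) = C1*cos(b)^(8/5)


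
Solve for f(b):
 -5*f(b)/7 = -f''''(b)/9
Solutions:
 f(b) = C1*exp(-sqrt(3)*5^(1/4)*7^(3/4)*b/7) + C2*exp(sqrt(3)*5^(1/4)*7^(3/4)*b/7) + C3*sin(sqrt(3)*5^(1/4)*7^(3/4)*b/7) + C4*cos(sqrt(3)*5^(1/4)*7^(3/4)*b/7)


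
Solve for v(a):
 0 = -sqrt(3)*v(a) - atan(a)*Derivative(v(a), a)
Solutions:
 v(a) = C1*exp(-sqrt(3)*Integral(1/atan(a), a))


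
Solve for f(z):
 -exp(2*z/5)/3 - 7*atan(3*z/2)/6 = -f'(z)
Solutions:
 f(z) = C1 + 7*z*atan(3*z/2)/6 + 5*exp(2*z/5)/6 - 7*log(9*z^2 + 4)/18


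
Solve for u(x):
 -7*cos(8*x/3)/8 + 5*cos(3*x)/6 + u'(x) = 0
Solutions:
 u(x) = C1 + 21*sin(8*x/3)/64 - 5*sin(3*x)/18


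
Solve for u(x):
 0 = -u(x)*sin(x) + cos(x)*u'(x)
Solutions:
 u(x) = C1/cos(x)


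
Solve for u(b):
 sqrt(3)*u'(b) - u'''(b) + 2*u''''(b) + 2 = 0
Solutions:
 u(b) = C1 + C2*exp(b*((-1 + sqrt(-1 + (-1 + 54*sqrt(3))^2) + 54*sqrt(3))^(-1/3) + 2 + (-1 + sqrt(-1 + (-1 + 54*sqrt(3))^2) + 54*sqrt(3))^(1/3))/12)*sin(sqrt(3)*b*(-(-1 + sqrt(-1 + (-1 + 54*sqrt(3))^2) + 54*sqrt(3))^(1/3) + (-1 + sqrt(-1 + (-1 + 54*sqrt(3))^2) + 54*sqrt(3))^(-1/3))/12) + C3*exp(b*((-1 + sqrt(-1 + (-1 + 54*sqrt(3))^2) + 54*sqrt(3))^(-1/3) + 2 + (-1 + sqrt(-1 + (-1 + 54*sqrt(3))^2) + 54*sqrt(3))^(1/3))/12)*cos(sqrt(3)*b*(-(-1 + sqrt(-1 + (-1 + 54*sqrt(3))^2) + 54*sqrt(3))^(1/3) + (-1 + sqrt(-1 + (-1 + 54*sqrt(3))^2) + 54*sqrt(3))^(-1/3))/12) + C4*exp(b*(-(-1 + sqrt(-1 + (-1 + 54*sqrt(3))^2) + 54*sqrt(3))^(1/3) - 1/(-1 + sqrt(-1 + (-1 + 54*sqrt(3))^2) + 54*sqrt(3))^(1/3) + 1)/6) - 2*sqrt(3)*b/3


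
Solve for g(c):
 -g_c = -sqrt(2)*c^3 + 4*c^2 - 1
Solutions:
 g(c) = C1 + sqrt(2)*c^4/4 - 4*c^3/3 + c


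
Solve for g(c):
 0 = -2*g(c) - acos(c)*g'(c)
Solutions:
 g(c) = C1*exp(-2*Integral(1/acos(c), c))


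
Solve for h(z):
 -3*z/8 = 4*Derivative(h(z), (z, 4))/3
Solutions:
 h(z) = C1 + C2*z + C3*z^2 + C4*z^3 - 3*z^5/1280


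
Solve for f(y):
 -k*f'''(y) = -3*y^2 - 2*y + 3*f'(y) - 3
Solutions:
 f(y) = C1 + C2*exp(-sqrt(3)*y*sqrt(-1/k)) + C3*exp(sqrt(3)*y*sqrt(-1/k)) - 2*k*y/3 + y^3/3 + y^2/3 + y


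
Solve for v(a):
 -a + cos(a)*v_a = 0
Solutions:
 v(a) = C1 + Integral(a/cos(a), a)


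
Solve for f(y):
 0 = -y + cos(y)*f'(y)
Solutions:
 f(y) = C1 + Integral(y/cos(y), y)


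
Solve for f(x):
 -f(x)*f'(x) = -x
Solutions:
 f(x) = -sqrt(C1 + x^2)
 f(x) = sqrt(C1 + x^2)


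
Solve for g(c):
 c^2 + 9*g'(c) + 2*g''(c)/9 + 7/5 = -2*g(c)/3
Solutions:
 g(c) = C1*exp(c*(-81 + sqrt(6513))/4) + C2*exp(-c*(sqrt(6513) + 81)/4) - 3*c^2/2 + 81*c/2 - 10957/20


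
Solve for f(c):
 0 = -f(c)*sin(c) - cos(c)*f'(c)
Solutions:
 f(c) = C1*cos(c)


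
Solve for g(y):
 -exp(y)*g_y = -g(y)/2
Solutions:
 g(y) = C1*exp(-exp(-y)/2)


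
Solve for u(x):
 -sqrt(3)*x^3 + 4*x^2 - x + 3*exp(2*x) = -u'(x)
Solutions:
 u(x) = C1 + sqrt(3)*x^4/4 - 4*x^3/3 + x^2/2 - 3*exp(2*x)/2


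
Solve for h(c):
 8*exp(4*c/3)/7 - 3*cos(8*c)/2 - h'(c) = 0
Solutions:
 h(c) = C1 + 6*exp(4*c/3)/7 - 3*sin(8*c)/16


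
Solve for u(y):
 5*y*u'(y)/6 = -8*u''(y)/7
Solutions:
 u(y) = C1 + C2*erf(sqrt(210)*y/24)


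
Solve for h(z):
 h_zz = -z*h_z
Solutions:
 h(z) = C1 + C2*erf(sqrt(2)*z/2)


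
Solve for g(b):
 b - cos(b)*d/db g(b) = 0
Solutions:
 g(b) = C1 + Integral(b/cos(b), b)


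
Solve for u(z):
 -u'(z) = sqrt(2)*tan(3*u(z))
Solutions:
 u(z) = -asin(C1*exp(-3*sqrt(2)*z))/3 + pi/3
 u(z) = asin(C1*exp(-3*sqrt(2)*z))/3


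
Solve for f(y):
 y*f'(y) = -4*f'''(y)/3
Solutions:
 f(y) = C1 + Integral(C2*airyai(-6^(1/3)*y/2) + C3*airybi(-6^(1/3)*y/2), y)


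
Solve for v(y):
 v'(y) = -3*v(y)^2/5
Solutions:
 v(y) = 5/(C1 + 3*y)


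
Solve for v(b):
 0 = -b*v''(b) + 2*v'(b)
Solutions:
 v(b) = C1 + C2*b^3


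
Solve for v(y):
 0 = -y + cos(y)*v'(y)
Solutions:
 v(y) = C1 + Integral(y/cos(y), y)


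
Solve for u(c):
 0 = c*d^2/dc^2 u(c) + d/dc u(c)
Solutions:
 u(c) = C1 + C2*log(c)


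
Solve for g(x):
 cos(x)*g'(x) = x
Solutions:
 g(x) = C1 + Integral(x/cos(x), x)


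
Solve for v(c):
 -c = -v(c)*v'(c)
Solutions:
 v(c) = -sqrt(C1 + c^2)
 v(c) = sqrt(C1 + c^2)


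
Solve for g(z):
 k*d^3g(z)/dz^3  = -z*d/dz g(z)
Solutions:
 g(z) = C1 + Integral(C2*airyai(z*(-1/k)^(1/3)) + C3*airybi(z*(-1/k)^(1/3)), z)


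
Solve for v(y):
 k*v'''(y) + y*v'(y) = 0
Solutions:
 v(y) = C1 + Integral(C2*airyai(y*(-1/k)^(1/3)) + C3*airybi(y*(-1/k)^(1/3)), y)


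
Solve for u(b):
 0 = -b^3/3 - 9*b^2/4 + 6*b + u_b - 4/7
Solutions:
 u(b) = C1 + b^4/12 + 3*b^3/4 - 3*b^2 + 4*b/7


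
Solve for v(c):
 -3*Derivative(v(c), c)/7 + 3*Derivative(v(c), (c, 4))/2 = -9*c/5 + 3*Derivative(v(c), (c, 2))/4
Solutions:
 v(c) = C1 + C2*exp(-c*(7*252^(1/3)/(sqrt(1002) + 36)^(1/3) + 294^(1/3)*(sqrt(1002) + 36)^(1/3))/84)*sin(3^(1/6)*c*(-3^(2/3)*98^(1/3)*(sqrt(1002) + 36)^(1/3) + 21*28^(1/3)/(sqrt(1002) + 36)^(1/3))/84) + C3*exp(-c*(7*252^(1/3)/(sqrt(1002) + 36)^(1/3) + 294^(1/3)*(sqrt(1002) + 36)^(1/3))/84)*cos(3^(1/6)*c*(-3^(2/3)*98^(1/3)*(sqrt(1002) + 36)^(1/3) + 21*28^(1/3)/(sqrt(1002) + 36)^(1/3))/84) + C4*exp(c*(7*252^(1/3)/(sqrt(1002) + 36)^(1/3) + 294^(1/3)*(sqrt(1002) + 36)^(1/3))/42) + 21*c^2/10 - 147*c/20


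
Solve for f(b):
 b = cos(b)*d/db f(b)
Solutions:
 f(b) = C1 + Integral(b/cos(b), b)


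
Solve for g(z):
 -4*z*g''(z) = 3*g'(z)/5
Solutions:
 g(z) = C1 + C2*z^(17/20)


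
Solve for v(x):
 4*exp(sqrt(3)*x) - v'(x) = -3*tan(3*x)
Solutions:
 v(x) = C1 + 4*sqrt(3)*exp(sqrt(3)*x)/3 - log(cos(3*x))


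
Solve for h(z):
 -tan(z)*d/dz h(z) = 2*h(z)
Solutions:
 h(z) = C1/sin(z)^2


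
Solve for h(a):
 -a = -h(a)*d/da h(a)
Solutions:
 h(a) = -sqrt(C1 + a^2)
 h(a) = sqrt(C1 + a^2)


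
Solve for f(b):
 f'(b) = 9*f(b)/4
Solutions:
 f(b) = C1*exp(9*b/4)


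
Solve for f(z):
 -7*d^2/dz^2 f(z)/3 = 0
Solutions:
 f(z) = C1 + C2*z


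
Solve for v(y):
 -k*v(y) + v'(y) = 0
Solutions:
 v(y) = C1*exp(k*y)


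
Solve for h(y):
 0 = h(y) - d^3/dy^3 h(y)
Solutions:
 h(y) = C3*exp(y) + (C1*sin(sqrt(3)*y/2) + C2*cos(sqrt(3)*y/2))*exp(-y/2)


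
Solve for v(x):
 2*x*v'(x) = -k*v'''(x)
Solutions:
 v(x) = C1 + Integral(C2*airyai(2^(1/3)*x*(-1/k)^(1/3)) + C3*airybi(2^(1/3)*x*(-1/k)^(1/3)), x)


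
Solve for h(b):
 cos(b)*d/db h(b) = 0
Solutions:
 h(b) = C1


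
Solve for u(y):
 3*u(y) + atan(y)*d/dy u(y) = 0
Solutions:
 u(y) = C1*exp(-3*Integral(1/atan(y), y))


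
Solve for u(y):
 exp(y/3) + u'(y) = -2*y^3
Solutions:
 u(y) = C1 - y^4/2 - 3*exp(y/3)


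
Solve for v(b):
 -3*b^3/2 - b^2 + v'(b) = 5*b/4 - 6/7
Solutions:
 v(b) = C1 + 3*b^4/8 + b^3/3 + 5*b^2/8 - 6*b/7


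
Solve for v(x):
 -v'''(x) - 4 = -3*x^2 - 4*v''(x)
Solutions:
 v(x) = C1 + C2*x + C3*exp(4*x) - x^4/16 - x^3/16 + 29*x^2/64


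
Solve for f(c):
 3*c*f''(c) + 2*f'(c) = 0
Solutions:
 f(c) = C1 + C2*c^(1/3)


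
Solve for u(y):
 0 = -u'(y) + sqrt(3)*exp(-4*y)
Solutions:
 u(y) = C1 - sqrt(3)*exp(-4*y)/4


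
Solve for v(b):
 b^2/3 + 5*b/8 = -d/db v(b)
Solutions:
 v(b) = C1 - b^3/9 - 5*b^2/16


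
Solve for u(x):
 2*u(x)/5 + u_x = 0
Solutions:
 u(x) = C1*exp(-2*x/5)


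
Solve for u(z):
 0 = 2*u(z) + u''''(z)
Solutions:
 u(z) = (C1*sin(2^(3/4)*z/2) + C2*cos(2^(3/4)*z/2))*exp(-2^(3/4)*z/2) + (C3*sin(2^(3/4)*z/2) + C4*cos(2^(3/4)*z/2))*exp(2^(3/4)*z/2)


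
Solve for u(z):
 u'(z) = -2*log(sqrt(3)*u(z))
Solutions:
 Integral(1/(2*log(_y) + log(3)), (_y, u(z))) = C1 - z


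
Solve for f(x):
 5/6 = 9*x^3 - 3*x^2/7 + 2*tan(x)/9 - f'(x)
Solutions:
 f(x) = C1 + 9*x^4/4 - x^3/7 - 5*x/6 - 2*log(cos(x))/9


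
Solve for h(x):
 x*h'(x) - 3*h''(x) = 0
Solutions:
 h(x) = C1 + C2*erfi(sqrt(6)*x/6)


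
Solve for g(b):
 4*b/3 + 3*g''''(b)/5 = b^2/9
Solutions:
 g(b) = C1 + C2*b + C3*b^2 + C4*b^3 + b^6/1944 - b^5/54


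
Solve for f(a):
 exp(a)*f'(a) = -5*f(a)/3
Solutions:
 f(a) = C1*exp(5*exp(-a)/3)


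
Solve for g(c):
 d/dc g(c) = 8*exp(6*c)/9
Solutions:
 g(c) = C1 + 4*exp(6*c)/27


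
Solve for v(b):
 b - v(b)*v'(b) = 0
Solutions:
 v(b) = -sqrt(C1 + b^2)
 v(b) = sqrt(C1 + b^2)


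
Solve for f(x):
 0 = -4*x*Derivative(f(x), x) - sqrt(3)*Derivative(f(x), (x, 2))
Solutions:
 f(x) = C1 + C2*erf(sqrt(2)*3^(3/4)*x/3)


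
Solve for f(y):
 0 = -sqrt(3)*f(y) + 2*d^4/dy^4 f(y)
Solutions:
 f(y) = C1*exp(-2^(3/4)*3^(1/8)*y/2) + C2*exp(2^(3/4)*3^(1/8)*y/2) + C3*sin(2^(3/4)*3^(1/8)*y/2) + C4*cos(2^(3/4)*3^(1/8)*y/2)


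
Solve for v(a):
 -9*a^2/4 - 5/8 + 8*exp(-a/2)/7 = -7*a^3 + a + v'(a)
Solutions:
 v(a) = C1 + 7*a^4/4 - 3*a^3/4 - a^2/2 - 5*a/8 - 16*exp(-a/2)/7


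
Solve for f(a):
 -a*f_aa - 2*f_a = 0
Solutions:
 f(a) = C1 + C2/a


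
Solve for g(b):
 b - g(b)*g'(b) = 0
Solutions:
 g(b) = -sqrt(C1 + b^2)
 g(b) = sqrt(C1 + b^2)


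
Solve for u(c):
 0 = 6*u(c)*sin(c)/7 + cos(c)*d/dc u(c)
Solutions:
 u(c) = C1*cos(c)^(6/7)


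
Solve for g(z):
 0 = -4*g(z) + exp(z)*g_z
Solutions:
 g(z) = C1*exp(-4*exp(-z))


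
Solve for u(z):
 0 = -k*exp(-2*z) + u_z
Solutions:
 u(z) = C1 - k*exp(-2*z)/2


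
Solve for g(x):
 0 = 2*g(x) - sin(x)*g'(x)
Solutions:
 g(x) = C1*(cos(x) - 1)/(cos(x) + 1)


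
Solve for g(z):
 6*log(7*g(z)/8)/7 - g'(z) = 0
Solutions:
 7*Integral(1/(-log(_y) - log(7) + 3*log(2)), (_y, g(z)))/6 = C1 - z


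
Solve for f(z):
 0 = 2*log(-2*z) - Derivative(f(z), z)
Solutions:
 f(z) = C1 + 2*z*log(-z) + 2*z*(-1 + log(2))


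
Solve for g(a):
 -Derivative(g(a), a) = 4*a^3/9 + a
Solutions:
 g(a) = C1 - a^4/9 - a^2/2


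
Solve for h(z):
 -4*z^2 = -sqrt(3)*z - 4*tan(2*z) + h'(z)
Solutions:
 h(z) = C1 - 4*z^3/3 + sqrt(3)*z^2/2 - 2*log(cos(2*z))


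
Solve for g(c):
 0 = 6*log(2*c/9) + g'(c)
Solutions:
 g(c) = C1 - 6*c*log(c) + 6*c + c*log(531441/64)


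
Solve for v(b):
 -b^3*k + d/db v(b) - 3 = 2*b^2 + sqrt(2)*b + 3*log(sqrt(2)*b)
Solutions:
 v(b) = C1 + b^4*k/4 + 2*b^3/3 + sqrt(2)*b^2/2 + 3*b*log(b) + 3*b*log(2)/2


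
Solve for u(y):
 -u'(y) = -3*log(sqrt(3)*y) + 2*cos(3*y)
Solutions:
 u(y) = C1 + 3*y*log(y) - 3*y + 3*y*log(3)/2 - 2*sin(3*y)/3


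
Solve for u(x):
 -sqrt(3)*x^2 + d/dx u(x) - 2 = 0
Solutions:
 u(x) = C1 + sqrt(3)*x^3/3 + 2*x


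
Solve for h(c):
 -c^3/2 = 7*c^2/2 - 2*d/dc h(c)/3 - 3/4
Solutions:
 h(c) = C1 + 3*c^4/16 + 7*c^3/4 - 9*c/8


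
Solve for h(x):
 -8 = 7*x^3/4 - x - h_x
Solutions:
 h(x) = C1 + 7*x^4/16 - x^2/2 + 8*x


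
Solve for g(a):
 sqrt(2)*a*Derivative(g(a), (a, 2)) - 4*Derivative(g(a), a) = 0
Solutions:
 g(a) = C1 + C2*a^(1 + 2*sqrt(2))


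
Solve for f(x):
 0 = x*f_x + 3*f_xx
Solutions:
 f(x) = C1 + C2*erf(sqrt(6)*x/6)


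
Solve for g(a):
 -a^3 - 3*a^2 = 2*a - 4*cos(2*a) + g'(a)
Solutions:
 g(a) = C1 - a^4/4 - a^3 - a^2 + 2*sin(2*a)


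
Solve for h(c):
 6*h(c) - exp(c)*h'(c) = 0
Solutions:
 h(c) = C1*exp(-6*exp(-c))


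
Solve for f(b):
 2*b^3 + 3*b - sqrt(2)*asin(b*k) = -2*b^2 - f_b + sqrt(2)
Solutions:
 f(b) = C1 - b^4/2 - 2*b^3/3 - 3*b^2/2 + sqrt(2)*b + sqrt(2)*Piecewise((b*asin(b*k) + sqrt(-b^2*k^2 + 1)/k, Ne(k, 0)), (0, True))


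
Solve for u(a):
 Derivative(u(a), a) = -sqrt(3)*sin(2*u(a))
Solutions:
 u(a) = pi - acos((-C1 - exp(4*sqrt(3)*a))/(C1 - exp(4*sqrt(3)*a)))/2
 u(a) = acos((-C1 - exp(4*sqrt(3)*a))/(C1 - exp(4*sqrt(3)*a)))/2


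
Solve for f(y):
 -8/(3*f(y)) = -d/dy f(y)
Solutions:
 f(y) = -sqrt(C1 + 48*y)/3
 f(y) = sqrt(C1 + 48*y)/3


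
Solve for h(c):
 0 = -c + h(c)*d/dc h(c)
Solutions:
 h(c) = -sqrt(C1 + c^2)
 h(c) = sqrt(C1 + c^2)


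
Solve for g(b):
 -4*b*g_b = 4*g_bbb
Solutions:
 g(b) = C1 + Integral(C2*airyai(-b) + C3*airybi(-b), b)


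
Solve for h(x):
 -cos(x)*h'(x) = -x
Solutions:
 h(x) = C1 + Integral(x/cos(x), x)


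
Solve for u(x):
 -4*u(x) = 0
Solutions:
 u(x) = 0


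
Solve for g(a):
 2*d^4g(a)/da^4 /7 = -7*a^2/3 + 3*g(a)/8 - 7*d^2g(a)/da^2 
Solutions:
 g(a) = C1*exp(-a*sqrt(-49 + sqrt(2422))/2) + C2*exp(a*sqrt(-49 + sqrt(2422))/2) + C3*sin(a*sqrt(49 + sqrt(2422))/2) + C4*cos(a*sqrt(49 + sqrt(2422))/2) + 56*a^2/9 + 6272/27


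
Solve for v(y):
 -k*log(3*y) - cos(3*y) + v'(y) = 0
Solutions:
 v(y) = C1 + k*y*(log(y) - 1) + k*y*log(3) + sin(3*y)/3


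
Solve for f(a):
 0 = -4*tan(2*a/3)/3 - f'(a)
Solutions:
 f(a) = C1 + 2*log(cos(2*a/3))


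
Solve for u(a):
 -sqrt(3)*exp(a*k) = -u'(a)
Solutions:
 u(a) = C1 + sqrt(3)*exp(a*k)/k


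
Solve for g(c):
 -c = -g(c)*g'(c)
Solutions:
 g(c) = -sqrt(C1 + c^2)
 g(c) = sqrt(C1 + c^2)


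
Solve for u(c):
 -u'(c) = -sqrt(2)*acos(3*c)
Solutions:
 u(c) = C1 + sqrt(2)*(c*acos(3*c) - sqrt(1 - 9*c^2)/3)


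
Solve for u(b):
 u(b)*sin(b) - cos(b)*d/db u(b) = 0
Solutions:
 u(b) = C1/cos(b)


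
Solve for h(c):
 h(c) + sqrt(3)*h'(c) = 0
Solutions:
 h(c) = C1*exp(-sqrt(3)*c/3)


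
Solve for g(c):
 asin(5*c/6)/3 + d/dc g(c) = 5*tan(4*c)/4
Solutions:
 g(c) = C1 - c*asin(5*c/6)/3 - sqrt(36 - 25*c^2)/15 - 5*log(cos(4*c))/16


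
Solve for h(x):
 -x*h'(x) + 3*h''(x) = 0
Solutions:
 h(x) = C1 + C2*erfi(sqrt(6)*x/6)


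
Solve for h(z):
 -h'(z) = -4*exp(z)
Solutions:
 h(z) = C1 + 4*exp(z)


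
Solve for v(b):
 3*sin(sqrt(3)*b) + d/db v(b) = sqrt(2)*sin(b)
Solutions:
 v(b) = C1 - sqrt(2)*cos(b) + sqrt(3)*cos(sqrt(3)*b)


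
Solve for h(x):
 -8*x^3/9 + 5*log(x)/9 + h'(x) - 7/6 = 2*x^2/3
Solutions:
 h(x) = C1 + 2*x^4/9 + 2*x^3/9 - 5*x*log(x)/9 + 31*x/18


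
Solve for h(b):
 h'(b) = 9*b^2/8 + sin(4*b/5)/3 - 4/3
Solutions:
 h(b) = C1 + 3*b^3/8 - 4*b/3 - 5*cos(4*b/5)/12


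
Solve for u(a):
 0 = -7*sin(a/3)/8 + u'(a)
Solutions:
 u(a) = C1 - 21*cos(a/3)/8


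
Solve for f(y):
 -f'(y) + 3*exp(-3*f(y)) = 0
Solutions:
 f(y) = log(C1 + 9*y)/3
 f(y) = log((-3^(1/3) - 3^(5/6)*I)*(C1 + 3*y)^(1/3)/2)
 f(y) = log((-3^(1/3) + 3^(5/6)*I)*(C1 + 3*y)^(1/3)/2)


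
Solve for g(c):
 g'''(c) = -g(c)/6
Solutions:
 g(c) = C3*exp(-6^(2/3)*c/6) + (C1*sin(2^(2/3)*3^(1/6)*c/4) + C2*cos(2^(2/3)*3^(1/6)*c/4))*exp(6^(2/3)*c/12)


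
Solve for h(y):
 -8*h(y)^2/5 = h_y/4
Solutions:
 h(y) = 5/(C1 + 32*y)


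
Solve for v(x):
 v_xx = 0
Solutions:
 v(x) = C1 + C2*x


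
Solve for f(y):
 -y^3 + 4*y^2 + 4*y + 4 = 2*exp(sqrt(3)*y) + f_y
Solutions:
 f(y) = C1 - y^4/4 + 4*y^3/3 + 2*y^2 + 4*y - 2*sqrt(3)*exp(sqrt(3)*y)/3


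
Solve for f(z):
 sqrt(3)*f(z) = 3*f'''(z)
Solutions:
 f(z) = C3*exp(3^(5/6)*z/3) + (C1*sin(3^(1/3)*z/2) + C2*cos(3^(1/3)*z/2))*exp(-3^(5/6)*z/6)


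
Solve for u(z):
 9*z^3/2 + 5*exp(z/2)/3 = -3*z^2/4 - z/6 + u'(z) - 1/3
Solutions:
 u(z) = C1 + 9*z^4/8 + z^3/4 + z^2/12 + z/3 + 10*exp(z/2)/3


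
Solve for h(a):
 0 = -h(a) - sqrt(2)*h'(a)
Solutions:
 h(a) = C1*exp(-sqrt(2)*a/2)


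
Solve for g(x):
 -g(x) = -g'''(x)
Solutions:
 g(x) = C3*exp(x) + (C1*sin(sqrt(3)*x/2) + C2*cos(sqrt(3)*x/2))*exp(-x/2)


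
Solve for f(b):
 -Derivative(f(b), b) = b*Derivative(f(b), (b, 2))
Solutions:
 f(b) = C1 + C2*log(b)
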